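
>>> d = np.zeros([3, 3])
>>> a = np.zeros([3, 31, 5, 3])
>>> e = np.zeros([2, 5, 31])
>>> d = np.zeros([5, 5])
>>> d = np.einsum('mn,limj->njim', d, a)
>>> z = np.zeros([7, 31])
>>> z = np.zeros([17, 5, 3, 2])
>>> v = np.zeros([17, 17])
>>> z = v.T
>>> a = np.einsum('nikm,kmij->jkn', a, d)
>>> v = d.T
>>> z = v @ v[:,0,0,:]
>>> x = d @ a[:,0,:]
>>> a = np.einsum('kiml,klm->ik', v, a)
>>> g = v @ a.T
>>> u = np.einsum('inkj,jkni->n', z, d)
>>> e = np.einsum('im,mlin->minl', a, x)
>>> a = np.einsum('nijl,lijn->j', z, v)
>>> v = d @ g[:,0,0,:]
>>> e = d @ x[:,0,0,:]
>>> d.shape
(5, 3, 31, 5)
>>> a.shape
(3,)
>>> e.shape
(5, 3, 31, 3)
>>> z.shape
(5, 31, 3, 5)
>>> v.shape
(5, 3, 31, 31)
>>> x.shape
(5, 3, 31, 3)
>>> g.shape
(5, 31, 3, 31)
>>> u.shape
(31,)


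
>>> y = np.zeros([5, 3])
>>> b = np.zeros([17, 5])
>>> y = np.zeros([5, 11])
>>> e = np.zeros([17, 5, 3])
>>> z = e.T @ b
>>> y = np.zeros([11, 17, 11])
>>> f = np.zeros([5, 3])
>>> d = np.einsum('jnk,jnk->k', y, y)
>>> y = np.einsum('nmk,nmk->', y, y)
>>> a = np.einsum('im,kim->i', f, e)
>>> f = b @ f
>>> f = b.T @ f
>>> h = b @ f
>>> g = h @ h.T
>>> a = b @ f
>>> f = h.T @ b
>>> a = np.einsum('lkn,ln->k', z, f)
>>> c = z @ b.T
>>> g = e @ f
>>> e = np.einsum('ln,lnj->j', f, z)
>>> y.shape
()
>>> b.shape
(17, 5)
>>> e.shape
(5,)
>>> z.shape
(3, 5, 5)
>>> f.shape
(3, 5)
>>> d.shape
(11,)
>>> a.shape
(5,)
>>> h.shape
(17, 3)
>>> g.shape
(17, 5, 5)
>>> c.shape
(3, 5, 17)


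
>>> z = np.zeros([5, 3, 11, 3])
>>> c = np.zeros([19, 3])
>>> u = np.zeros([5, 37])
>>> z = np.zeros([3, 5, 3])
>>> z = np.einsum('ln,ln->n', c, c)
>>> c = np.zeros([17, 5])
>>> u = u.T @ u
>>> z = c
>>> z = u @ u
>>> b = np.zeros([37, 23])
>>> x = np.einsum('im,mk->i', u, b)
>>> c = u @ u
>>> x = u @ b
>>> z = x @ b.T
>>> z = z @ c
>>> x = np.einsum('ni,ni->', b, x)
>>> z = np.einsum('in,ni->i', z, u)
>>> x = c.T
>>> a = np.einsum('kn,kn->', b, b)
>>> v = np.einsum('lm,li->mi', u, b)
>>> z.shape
(37,)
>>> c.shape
(37, 37)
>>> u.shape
(37, 37)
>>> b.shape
(37, 23)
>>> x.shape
(37, 37)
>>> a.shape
()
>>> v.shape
(37, 23)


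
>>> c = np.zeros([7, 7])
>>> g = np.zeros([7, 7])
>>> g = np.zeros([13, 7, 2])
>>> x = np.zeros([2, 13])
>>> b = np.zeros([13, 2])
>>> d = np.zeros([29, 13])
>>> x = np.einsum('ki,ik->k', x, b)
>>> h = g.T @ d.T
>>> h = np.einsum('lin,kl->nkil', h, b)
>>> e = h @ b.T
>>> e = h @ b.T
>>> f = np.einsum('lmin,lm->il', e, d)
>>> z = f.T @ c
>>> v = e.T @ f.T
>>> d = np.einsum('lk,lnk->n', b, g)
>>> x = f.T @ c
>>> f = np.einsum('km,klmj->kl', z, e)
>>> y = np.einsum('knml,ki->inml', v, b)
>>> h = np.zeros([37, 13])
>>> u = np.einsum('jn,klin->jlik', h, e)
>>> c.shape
(7, 7)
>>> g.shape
(13, 7, 2)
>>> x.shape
(29, 7)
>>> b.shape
(13, 2)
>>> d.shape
(7,)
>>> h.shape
(37, 13)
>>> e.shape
(29, 13, 7, 13)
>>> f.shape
(29, 13)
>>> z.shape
(29, 7)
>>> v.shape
(13, 7, 13, 7)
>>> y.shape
(2, 7, 13, 7)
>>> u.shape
(37, 13, 7, 29)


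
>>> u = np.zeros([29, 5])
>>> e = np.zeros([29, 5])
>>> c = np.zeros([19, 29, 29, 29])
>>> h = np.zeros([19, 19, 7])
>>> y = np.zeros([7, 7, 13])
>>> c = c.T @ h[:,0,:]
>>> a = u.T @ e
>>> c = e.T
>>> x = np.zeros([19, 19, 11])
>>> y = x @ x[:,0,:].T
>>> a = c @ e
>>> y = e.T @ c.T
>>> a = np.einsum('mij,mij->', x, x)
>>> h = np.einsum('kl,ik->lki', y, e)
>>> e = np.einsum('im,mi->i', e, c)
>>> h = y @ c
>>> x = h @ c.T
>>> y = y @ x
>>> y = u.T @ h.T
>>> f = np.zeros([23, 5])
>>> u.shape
(29, 5)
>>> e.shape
(29,)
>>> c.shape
(5, 29)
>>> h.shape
(5, 29)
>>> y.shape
(5, 5)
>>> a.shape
()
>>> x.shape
(5, 5)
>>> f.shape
(23, 5)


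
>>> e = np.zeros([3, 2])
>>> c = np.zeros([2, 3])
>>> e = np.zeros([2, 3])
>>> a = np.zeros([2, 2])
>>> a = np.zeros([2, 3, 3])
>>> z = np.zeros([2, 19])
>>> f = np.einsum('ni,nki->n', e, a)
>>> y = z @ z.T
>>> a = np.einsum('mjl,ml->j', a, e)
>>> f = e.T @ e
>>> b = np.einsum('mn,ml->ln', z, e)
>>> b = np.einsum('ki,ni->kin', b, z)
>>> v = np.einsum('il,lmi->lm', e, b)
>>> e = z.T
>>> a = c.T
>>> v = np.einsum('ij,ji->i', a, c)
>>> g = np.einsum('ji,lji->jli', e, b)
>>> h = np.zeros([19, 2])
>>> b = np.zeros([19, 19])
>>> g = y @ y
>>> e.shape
(19, 2)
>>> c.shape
(2, 3)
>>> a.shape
(3, 2)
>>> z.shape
(2, 19)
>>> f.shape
(3, 3)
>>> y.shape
(2, 2)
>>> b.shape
(19, 19)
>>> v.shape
(3,)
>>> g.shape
(2, 2)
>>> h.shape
(19, 2)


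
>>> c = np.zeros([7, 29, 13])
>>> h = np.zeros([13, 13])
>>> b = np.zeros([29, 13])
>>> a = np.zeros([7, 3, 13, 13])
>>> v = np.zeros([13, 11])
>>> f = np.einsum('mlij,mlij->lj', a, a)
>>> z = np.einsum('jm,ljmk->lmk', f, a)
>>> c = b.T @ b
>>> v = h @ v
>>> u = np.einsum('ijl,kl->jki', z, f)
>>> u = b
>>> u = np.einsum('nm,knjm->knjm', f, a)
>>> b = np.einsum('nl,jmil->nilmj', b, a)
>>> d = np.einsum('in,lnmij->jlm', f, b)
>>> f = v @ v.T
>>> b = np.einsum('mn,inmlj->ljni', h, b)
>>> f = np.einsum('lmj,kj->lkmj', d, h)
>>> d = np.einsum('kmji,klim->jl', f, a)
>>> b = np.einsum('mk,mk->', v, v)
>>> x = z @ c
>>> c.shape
(13, 13)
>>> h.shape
(13, 13)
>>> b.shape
()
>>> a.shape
(7, 3, 13, 13)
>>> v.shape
(13, 11)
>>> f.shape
(7, 13, 29, 13)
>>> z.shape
(7, 13, 13)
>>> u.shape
(7, 3, 13, 13)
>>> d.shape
(29, 3)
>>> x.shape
(7, 13, 13)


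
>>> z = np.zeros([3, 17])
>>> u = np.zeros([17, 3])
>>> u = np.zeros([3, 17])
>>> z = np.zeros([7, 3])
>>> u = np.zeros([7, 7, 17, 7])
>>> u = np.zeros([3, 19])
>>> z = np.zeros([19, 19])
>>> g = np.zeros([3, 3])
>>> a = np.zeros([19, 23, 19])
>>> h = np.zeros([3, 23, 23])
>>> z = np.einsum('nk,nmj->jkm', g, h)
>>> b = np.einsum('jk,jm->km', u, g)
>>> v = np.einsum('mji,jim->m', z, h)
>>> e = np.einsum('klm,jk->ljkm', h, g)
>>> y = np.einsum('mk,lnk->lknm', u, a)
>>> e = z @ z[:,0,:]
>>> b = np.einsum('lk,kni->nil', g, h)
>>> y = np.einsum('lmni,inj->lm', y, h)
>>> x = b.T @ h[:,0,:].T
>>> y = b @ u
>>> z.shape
(23, 3, 23)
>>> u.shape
(3, 19)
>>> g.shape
(3, 3)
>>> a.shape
(19, 23, 19)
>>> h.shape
(3, 23, 23)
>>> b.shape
(23, 23, 3)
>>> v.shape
(23,)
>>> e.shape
(23, 3, 23)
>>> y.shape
(23, 23, 19)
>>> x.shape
(3, 23, 3)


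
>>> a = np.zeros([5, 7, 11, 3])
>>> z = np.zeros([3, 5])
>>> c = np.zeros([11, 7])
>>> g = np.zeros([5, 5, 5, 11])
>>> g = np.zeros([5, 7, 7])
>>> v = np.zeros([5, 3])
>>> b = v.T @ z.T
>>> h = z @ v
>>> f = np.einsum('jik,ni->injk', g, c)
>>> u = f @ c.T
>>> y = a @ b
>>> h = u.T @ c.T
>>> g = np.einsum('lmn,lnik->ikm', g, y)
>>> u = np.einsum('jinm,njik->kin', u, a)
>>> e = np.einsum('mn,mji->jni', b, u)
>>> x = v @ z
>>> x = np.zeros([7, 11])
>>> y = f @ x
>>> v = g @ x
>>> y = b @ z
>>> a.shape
(5, 7, 11, 3)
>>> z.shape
(3, 5)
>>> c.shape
(11, 7)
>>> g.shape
(11, 3, 7)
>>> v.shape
(11, 3, 11)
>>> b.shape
(3, 3)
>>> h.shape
(11, 5, 11, 11)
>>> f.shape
(7, 11, 5, 7)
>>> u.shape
(3, 11, 5)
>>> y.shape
(3, 5)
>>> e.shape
(11, 3, 5)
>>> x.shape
(7, 11)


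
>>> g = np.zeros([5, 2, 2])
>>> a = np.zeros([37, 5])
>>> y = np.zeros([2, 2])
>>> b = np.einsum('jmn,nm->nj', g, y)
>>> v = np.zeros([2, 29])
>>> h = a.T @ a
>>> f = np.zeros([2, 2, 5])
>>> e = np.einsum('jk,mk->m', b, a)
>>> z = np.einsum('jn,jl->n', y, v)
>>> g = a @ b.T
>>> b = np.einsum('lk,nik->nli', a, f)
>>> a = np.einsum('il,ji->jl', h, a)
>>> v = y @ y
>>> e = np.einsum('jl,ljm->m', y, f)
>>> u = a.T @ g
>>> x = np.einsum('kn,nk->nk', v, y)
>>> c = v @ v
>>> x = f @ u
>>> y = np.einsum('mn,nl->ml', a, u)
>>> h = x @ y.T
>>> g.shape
(37, 2)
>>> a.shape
(37, 5)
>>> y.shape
(37, 2)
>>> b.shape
(2, 37, 2)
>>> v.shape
(2, 2)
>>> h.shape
(2, 2, 37)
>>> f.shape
(2, 2, 5)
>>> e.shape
(5,)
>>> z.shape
(2,)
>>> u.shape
(5, 2)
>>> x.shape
(2, 2, 2)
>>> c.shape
(2, 2)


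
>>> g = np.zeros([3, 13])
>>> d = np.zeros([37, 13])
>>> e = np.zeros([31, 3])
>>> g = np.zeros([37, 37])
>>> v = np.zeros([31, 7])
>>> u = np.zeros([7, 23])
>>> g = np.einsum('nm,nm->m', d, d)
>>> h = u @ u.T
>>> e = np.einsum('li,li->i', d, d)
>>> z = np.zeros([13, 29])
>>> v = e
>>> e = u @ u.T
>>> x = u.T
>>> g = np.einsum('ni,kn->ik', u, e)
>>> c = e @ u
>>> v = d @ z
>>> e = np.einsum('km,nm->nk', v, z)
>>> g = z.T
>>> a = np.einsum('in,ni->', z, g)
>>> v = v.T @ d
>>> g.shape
(29, 13)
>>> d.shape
(37, 13)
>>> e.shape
(13, 37)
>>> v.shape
(29, 13)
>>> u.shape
(7, 23)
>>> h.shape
(7, 7)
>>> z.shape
(13, 29)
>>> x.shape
(23, 7)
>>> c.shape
(7, 23)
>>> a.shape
()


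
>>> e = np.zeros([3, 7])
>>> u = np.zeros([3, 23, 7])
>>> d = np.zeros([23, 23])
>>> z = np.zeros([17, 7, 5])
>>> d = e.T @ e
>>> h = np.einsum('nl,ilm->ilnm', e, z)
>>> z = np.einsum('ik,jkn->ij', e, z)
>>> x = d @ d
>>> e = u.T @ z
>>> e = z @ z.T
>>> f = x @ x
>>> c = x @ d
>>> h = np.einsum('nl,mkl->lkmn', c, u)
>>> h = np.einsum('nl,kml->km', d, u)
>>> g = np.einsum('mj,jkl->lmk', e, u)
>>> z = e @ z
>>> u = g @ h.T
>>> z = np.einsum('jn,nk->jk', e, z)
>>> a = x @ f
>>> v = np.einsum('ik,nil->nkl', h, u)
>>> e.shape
(3, 3)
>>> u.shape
(7, 3, 3)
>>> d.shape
(7, 7)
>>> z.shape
(3, 17)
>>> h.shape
(3, 23)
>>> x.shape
(7, 7)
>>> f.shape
(7, 7)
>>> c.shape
(7, 7)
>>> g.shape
(7, 3, 23)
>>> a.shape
(7, 7)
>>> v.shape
(7, 23, 3)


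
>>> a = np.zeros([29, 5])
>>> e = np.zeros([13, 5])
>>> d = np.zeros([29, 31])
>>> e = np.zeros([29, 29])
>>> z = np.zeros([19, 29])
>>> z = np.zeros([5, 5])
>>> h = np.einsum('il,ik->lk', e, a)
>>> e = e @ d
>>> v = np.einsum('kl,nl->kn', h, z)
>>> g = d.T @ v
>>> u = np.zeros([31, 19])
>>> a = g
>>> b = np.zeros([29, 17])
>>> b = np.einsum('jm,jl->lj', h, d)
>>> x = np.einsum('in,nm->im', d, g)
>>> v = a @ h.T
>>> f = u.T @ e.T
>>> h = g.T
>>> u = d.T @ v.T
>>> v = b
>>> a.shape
(31, 5)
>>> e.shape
(29, 31)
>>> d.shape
(29, 31)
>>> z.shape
(5, 5)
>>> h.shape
(5, 31)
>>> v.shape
(31, 29)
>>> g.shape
(31, 5)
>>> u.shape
(31, 31)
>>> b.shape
(31, 29)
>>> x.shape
(29, 5)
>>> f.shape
(19, 29)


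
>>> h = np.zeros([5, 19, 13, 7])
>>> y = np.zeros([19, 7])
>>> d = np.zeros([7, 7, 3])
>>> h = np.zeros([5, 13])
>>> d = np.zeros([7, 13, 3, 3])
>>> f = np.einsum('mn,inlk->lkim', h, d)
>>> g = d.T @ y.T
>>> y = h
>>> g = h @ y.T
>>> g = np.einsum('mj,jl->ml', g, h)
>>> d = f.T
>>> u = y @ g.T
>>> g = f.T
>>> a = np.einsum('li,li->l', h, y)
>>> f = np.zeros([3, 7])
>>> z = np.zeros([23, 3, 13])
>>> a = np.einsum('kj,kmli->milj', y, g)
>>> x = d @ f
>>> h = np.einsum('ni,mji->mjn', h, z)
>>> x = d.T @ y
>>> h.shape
(23, 3, 5)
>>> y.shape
(5, 13)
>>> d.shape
(5, 7, 3, 3)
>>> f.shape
(3, 7)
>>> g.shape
(5, 7, 3, 3)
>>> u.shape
(5, 5)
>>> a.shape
(7, 3, 3, 13)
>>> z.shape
(23, 3, 13)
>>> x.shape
(3, 3, 7, 13)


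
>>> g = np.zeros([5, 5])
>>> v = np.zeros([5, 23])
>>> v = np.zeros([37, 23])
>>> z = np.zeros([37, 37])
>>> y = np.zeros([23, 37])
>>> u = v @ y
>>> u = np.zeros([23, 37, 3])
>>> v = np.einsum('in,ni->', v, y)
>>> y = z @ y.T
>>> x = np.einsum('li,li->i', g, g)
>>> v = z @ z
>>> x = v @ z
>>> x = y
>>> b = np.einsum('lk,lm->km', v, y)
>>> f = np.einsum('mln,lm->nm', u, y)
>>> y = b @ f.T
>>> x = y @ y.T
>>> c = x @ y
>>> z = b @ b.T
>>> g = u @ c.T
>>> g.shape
(23, 37, 37)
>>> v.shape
(37, 37)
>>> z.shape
(37, 37)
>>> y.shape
(37, 3)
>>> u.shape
(23, 37, 3)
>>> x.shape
(37, 37)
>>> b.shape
(37, 23)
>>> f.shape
(3, 23)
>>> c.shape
(37, 3)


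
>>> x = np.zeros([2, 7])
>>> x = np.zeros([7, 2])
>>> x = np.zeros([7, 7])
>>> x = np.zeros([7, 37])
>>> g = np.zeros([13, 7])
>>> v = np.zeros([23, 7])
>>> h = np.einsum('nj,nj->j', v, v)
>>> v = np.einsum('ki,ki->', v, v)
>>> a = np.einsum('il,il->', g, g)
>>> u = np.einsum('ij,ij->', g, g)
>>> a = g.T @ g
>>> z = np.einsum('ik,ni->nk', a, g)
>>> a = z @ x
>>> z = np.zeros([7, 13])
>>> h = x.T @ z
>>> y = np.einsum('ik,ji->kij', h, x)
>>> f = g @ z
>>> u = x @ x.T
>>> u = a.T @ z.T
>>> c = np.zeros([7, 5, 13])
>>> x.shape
(7, 37)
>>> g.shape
(13, 7)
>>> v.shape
()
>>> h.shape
(37, 13)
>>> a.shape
(13, 37)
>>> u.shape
(37, 7)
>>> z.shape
(7, 13)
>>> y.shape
(13, 37, 7)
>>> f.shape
(13, 13)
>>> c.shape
(7, 5, 13)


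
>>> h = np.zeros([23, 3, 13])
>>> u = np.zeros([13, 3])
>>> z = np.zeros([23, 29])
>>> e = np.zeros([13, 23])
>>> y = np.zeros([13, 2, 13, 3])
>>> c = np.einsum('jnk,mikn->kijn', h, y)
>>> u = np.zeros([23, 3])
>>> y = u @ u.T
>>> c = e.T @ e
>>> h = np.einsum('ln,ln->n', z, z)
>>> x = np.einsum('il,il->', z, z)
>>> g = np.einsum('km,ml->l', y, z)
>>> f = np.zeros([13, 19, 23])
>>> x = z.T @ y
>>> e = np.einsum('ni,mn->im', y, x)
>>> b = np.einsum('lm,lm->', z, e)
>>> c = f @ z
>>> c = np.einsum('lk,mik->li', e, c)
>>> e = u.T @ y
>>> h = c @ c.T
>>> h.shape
(23, 23)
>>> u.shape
(23, 3)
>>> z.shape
(23, 29)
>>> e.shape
(3, 23)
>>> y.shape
(23, 23)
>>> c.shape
(23, 19)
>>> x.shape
(29, 23)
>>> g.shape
(29,)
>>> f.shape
(13, 19, 23)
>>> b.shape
()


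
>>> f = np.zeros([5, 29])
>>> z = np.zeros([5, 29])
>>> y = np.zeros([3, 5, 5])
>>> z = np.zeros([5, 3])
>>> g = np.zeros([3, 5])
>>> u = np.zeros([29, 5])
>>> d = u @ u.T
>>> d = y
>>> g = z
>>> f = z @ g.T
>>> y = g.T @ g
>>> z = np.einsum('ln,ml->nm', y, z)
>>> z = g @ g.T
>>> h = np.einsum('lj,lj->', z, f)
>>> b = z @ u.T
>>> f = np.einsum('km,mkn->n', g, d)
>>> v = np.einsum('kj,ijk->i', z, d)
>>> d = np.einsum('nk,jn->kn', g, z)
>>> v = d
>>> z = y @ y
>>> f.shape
(5,)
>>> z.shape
(3, 3)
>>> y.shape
(3, 3)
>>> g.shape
(5, 3)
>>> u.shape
(29, 5)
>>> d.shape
(3, 5)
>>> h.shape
()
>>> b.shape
(5, 29)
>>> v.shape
(3, 5)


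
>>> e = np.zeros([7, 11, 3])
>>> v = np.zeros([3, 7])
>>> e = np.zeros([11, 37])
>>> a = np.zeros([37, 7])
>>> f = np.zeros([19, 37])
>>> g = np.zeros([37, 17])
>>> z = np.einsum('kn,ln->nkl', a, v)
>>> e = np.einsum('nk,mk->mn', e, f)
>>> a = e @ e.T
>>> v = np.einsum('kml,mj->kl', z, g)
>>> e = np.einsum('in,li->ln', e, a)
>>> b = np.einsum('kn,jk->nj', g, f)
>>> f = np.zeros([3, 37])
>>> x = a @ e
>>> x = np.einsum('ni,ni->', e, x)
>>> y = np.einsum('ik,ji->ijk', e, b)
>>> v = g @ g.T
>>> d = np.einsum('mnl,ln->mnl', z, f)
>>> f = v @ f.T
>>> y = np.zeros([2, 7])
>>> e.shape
(19, 11)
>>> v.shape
(37, 37)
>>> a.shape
(19, 19)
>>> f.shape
(37, 3)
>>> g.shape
(37, 17)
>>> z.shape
(7, 37, 3)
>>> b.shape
(17, 19)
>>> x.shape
()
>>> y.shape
(2, 7)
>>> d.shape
(7, 37, 3)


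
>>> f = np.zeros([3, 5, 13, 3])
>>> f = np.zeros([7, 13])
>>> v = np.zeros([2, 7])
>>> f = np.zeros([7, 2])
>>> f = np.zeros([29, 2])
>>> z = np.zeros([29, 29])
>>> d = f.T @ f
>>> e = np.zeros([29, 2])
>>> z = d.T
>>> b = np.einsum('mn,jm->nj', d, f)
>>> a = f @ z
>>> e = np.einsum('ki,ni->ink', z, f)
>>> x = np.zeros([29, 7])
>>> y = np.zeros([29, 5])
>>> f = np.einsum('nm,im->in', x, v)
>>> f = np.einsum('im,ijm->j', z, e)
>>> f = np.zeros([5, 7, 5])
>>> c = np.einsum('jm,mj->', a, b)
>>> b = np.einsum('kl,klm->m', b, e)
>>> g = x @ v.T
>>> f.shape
(5, 7, 5)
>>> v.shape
(2, 7)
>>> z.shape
(2, 2)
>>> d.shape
(2, 2)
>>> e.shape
(2, 29, 2)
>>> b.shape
(2,)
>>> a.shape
(29, 2)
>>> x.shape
(29, 7)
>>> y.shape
(29, 5)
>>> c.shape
()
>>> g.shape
(29, 2)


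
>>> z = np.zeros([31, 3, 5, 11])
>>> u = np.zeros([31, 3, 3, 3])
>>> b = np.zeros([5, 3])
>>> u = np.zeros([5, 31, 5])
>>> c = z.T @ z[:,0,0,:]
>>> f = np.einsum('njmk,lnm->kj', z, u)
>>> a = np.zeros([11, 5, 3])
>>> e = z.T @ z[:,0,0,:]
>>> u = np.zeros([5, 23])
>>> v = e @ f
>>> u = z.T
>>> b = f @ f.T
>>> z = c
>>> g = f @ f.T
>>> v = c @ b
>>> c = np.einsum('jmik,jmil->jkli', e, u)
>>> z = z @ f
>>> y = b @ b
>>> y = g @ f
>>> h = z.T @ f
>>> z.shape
(11, 5, 3, 3)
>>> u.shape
(11, 5, 3, 31)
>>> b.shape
(11, 11)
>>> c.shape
(11, 11, 31, 3)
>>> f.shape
(11, 3)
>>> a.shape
(11, 5, 3)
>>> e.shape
(11, 5, 3, 11)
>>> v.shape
(11, 5, 3, 11)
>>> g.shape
(11, 11)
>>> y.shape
(11, 3)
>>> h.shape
(3, 3, 5, 3)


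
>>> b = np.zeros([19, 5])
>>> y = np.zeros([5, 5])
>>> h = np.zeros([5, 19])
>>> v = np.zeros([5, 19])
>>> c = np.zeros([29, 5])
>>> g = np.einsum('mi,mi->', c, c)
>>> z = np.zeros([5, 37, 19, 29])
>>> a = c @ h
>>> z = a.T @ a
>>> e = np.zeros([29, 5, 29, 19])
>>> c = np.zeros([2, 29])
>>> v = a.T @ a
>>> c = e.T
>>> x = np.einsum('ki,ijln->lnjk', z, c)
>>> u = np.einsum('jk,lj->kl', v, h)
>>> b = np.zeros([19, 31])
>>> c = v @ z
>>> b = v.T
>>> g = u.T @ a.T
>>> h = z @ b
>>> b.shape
(19, 19)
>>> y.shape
(5, 5)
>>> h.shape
(19, 19)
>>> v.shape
(19, 19)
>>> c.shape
(19, 19)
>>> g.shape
(5, 29)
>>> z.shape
(19, 19)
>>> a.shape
(29, 19)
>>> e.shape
(29, 5, 29, 19)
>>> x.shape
(5, 29, 29, 19)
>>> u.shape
(19, 5)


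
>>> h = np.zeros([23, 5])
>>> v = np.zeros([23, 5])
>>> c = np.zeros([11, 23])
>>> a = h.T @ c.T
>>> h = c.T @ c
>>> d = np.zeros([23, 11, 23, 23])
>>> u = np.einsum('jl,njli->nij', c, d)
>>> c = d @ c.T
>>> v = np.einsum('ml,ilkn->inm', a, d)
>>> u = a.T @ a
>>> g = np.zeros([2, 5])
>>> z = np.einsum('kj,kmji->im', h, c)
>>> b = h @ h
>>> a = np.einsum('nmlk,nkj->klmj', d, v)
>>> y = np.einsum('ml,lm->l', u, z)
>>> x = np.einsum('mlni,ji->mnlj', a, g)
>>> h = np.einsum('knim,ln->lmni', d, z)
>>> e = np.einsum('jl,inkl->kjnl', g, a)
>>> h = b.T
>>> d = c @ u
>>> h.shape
(23, 23)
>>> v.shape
(23, 23, 5)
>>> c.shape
(23, 11, 23, 11)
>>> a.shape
(23, 23, 11, 5)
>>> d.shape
(23, 11, 23, 11)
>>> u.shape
(11, 11)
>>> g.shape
(2, 5)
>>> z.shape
(11, 11)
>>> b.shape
(23, 23)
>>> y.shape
(11,)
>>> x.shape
(23, 11, 23, 2)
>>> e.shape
(11, 2, 23, 5)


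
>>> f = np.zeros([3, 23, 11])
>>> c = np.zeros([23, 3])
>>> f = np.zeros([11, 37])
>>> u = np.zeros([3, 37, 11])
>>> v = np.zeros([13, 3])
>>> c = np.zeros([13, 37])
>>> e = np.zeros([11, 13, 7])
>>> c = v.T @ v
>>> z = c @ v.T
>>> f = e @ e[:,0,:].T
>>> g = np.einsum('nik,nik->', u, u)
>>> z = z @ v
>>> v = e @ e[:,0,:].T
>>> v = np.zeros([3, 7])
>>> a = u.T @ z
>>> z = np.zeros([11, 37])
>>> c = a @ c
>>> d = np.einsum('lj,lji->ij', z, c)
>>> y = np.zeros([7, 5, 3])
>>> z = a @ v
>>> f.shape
(11, 13, 11)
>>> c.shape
(11, 37, 3)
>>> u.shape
(3, 37, 11)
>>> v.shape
(3, 7)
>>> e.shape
(11, 13, 7)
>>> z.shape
(11, 37, 7)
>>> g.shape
()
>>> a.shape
(11, 37, 3)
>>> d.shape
(3, 37)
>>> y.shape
(7, 5, 3)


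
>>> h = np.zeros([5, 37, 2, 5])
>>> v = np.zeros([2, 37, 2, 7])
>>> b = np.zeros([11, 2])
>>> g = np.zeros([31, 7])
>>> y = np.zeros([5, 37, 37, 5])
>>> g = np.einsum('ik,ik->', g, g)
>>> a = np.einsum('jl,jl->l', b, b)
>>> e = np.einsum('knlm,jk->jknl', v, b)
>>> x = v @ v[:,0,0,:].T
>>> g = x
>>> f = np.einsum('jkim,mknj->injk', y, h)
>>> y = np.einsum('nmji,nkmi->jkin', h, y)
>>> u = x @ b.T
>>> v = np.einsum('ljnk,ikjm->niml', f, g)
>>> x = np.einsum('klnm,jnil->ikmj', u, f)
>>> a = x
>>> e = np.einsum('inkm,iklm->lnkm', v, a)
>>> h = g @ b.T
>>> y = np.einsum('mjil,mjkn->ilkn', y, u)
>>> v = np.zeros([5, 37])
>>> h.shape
(2, 37, 2, 11)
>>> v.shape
(5, 37)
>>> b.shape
(11, 2)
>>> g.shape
(2, 37, 2, 2)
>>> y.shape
(5, 5, 2, 11)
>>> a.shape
(5, 2, 11, 37)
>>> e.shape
(11, 2, 2, 37)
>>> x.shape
(5, 2, 11, 37)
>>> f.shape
(37, 2, 5, 37)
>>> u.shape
(2, 37, 2, 11)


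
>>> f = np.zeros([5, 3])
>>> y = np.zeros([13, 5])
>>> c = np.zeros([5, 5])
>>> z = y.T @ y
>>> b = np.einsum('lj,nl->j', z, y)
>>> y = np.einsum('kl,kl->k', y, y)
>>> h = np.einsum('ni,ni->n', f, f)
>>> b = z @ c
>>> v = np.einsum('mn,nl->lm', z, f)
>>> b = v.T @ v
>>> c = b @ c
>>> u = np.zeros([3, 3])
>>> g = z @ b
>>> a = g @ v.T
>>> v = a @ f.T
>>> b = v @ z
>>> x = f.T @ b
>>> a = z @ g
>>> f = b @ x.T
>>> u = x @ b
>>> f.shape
(5, 3)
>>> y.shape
(13,)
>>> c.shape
(5, 5)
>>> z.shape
(5, 5)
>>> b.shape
(5, 5)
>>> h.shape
(5,)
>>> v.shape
(5, 5)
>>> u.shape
(3, 5)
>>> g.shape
(5, 5)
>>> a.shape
(5, 5)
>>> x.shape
(3, 5)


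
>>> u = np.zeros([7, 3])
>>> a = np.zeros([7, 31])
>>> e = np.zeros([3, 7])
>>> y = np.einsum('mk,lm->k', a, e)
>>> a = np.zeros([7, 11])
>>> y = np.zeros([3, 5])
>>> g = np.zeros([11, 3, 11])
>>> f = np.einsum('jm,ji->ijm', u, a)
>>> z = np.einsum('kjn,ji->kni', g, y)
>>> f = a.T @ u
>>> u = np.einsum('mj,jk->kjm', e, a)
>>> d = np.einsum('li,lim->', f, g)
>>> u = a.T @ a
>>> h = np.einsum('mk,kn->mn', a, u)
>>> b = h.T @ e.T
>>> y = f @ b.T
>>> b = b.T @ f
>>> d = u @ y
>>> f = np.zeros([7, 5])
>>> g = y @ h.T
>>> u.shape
(11, 11)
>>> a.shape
(7, 11)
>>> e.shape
(3, 7)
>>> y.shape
(11, 11)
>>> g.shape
(11, 7)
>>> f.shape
(7, 5)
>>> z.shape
(11, 11, 5)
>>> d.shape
(11, 11)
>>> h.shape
(7, 11)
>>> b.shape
(3, 3)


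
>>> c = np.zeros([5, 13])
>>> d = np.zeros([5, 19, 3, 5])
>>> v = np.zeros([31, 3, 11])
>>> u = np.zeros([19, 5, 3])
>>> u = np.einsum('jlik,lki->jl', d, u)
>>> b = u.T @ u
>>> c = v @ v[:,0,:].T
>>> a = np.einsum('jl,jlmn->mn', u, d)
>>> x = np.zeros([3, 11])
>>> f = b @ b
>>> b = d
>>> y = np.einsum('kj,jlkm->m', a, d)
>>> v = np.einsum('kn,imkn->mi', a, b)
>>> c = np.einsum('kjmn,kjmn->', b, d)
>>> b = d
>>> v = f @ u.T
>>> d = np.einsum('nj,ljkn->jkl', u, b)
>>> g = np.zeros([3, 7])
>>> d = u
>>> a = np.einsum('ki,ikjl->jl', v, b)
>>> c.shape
()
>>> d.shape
(5, 19)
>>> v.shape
(19, 5)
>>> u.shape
(5, 19)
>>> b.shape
(5, 19, 3, 5)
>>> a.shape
(3, 5)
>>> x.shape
(3, 11)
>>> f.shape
(19, 19)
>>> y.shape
(5,)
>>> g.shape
(3, 7)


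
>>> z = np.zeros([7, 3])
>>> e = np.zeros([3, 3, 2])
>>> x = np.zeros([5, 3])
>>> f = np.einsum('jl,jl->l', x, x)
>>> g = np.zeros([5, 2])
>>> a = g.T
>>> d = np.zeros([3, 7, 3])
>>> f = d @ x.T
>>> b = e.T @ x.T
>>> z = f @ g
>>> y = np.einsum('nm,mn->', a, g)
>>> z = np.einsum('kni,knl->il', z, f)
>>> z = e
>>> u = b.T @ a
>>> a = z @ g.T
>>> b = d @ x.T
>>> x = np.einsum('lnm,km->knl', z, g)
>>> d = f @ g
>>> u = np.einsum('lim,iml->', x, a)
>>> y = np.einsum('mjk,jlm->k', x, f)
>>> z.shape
(3, 3, 2)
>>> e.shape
(3, 3, 2)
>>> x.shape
(5, 3, 3)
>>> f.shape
(3, 7, 5)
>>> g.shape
(5, 2)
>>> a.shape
(3, 3, 5)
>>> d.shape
(3, 7, 2)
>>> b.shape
(3, 7, 5)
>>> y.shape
(3,)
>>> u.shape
()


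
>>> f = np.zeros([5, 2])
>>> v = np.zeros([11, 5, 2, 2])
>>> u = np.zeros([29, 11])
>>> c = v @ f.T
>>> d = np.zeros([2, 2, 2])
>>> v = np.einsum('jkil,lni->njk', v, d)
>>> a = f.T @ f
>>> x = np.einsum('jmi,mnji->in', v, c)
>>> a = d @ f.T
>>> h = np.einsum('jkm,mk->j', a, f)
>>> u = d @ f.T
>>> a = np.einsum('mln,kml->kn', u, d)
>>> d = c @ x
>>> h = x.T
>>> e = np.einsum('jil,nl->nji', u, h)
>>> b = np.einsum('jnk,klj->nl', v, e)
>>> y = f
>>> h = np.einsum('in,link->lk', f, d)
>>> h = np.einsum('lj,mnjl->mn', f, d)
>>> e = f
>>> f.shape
(5, 2)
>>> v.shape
(2, 11, 5)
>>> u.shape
(2, 2, 5)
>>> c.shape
(11, 5, 2, 5)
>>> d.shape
(11, 5, 2, 5)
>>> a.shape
(2, 5)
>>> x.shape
(5, 5)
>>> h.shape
(11, 5)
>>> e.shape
(5, 2)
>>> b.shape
(11, 2)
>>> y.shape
(5, 2)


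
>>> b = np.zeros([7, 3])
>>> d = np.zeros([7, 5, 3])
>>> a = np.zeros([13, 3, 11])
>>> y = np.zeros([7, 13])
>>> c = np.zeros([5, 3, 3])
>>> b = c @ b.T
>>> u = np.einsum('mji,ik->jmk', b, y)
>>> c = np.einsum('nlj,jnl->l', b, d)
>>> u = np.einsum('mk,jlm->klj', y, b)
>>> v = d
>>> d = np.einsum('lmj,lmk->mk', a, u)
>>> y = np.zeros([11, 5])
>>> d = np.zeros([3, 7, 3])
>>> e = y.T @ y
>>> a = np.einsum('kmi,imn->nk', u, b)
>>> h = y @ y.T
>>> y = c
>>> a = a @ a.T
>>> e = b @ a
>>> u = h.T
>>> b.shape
(5, 3, 7)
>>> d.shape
(3, 7, 3)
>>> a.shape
(7, 7)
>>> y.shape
(3,)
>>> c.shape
(3,)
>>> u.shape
(11, 11)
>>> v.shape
(7, 5, 3)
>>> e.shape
(5, 3, 7)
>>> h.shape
(11, 11)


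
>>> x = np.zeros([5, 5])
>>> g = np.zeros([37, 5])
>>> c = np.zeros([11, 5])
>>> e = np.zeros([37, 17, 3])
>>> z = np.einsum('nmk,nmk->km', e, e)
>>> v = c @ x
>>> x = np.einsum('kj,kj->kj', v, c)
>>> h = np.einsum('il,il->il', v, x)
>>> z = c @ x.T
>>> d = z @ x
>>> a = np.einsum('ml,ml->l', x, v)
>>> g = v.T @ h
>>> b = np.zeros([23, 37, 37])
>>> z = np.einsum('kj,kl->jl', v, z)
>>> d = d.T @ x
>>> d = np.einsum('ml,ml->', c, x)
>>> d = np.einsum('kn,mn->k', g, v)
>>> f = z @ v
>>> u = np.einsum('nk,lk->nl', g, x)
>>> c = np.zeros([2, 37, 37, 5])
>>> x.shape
(11, 5)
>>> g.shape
(5, 5)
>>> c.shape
(2, 37, 37, 5)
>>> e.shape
(37, 17, 3)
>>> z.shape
(5, 11)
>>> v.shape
(11, 5)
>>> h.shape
(11, 5)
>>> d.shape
(5,)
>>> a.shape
(5,)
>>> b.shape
(23, 37, 37)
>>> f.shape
(5, 5)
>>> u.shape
(5, 11)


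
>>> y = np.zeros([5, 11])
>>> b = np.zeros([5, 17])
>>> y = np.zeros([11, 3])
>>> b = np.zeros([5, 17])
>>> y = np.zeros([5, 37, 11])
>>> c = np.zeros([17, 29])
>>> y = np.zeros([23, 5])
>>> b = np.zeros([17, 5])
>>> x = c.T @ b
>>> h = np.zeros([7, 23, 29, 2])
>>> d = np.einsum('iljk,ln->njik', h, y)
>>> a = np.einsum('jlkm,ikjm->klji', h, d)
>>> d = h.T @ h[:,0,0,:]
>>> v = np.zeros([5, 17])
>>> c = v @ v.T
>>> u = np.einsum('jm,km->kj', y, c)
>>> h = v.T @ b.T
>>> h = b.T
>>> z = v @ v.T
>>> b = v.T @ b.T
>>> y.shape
(23, 5)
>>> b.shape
(17, 17)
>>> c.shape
(5, 5)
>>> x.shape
(29, 5)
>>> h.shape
(5, 17)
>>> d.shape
(2, 29, 23, 2)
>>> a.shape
(29, 23, 7, 5)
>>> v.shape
(5, 17)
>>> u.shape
(5, 23)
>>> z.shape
(5, 5)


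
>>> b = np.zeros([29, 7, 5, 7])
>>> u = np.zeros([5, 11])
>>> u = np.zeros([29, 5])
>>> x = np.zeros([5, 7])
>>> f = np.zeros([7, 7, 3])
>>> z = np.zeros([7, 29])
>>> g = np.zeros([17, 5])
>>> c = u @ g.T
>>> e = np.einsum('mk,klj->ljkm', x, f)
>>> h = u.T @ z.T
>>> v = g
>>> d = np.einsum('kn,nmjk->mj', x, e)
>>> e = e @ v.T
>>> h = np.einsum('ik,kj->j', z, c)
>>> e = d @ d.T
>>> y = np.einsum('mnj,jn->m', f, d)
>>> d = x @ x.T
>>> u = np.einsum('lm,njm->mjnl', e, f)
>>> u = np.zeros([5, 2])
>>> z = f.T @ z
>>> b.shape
(29, 7, 5, 7)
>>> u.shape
(5, 2)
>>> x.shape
(5, 7)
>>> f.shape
(7, 7, 3)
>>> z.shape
(3, 7, 29)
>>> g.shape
(17, 5)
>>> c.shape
(29, 17)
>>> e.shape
(3, 3)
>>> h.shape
(17,)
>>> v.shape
(17, 5)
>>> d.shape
(5, 5)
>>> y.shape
(7,)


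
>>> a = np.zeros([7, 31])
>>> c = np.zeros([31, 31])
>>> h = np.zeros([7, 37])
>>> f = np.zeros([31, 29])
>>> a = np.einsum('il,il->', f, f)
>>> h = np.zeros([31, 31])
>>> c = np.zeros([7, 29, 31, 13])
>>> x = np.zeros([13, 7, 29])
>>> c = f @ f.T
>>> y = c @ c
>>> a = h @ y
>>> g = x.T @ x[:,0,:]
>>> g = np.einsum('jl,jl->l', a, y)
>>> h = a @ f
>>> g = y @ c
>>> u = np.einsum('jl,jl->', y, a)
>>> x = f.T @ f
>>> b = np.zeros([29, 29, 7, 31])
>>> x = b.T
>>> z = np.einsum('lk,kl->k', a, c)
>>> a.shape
(31, 31)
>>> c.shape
(31, 31)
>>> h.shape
(31, 29)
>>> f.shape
(31, 29)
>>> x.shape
(31, 7, 29, 29)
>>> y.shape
(31, 31)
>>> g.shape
(31, 31)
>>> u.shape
()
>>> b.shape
(29, 29, 7, 31)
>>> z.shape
(31,)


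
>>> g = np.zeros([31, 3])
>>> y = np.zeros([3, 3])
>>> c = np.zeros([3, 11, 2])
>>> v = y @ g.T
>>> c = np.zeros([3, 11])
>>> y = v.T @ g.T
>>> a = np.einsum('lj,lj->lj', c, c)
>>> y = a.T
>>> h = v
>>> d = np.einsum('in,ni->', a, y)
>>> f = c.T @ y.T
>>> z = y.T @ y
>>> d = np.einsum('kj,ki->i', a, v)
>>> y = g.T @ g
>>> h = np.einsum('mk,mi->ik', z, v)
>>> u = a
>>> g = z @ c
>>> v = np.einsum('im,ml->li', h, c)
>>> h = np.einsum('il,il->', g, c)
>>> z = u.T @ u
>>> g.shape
(3, 11)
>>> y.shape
(3, 3)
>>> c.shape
(3, 11)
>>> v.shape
(11, 31)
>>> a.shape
(3, 11)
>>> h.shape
()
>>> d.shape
(31,)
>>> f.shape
(11, 11)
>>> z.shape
(11, 11)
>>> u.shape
(3, 11)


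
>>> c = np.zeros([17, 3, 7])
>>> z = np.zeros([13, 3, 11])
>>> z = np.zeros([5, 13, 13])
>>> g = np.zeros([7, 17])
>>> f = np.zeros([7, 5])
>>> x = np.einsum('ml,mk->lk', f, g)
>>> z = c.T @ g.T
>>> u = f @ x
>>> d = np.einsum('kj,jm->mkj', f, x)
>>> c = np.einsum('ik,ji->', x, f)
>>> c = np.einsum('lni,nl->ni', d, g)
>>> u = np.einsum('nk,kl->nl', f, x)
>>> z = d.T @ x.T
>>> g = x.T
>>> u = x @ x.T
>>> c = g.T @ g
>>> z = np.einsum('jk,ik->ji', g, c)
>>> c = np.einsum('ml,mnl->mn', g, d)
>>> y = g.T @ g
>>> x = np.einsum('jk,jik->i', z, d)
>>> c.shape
(17, 7)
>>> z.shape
(17, 5)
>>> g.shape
(17, 5)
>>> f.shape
(7, 5)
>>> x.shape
(7,)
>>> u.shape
(5, 5)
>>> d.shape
(17, 7, 5)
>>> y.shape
(5, 5)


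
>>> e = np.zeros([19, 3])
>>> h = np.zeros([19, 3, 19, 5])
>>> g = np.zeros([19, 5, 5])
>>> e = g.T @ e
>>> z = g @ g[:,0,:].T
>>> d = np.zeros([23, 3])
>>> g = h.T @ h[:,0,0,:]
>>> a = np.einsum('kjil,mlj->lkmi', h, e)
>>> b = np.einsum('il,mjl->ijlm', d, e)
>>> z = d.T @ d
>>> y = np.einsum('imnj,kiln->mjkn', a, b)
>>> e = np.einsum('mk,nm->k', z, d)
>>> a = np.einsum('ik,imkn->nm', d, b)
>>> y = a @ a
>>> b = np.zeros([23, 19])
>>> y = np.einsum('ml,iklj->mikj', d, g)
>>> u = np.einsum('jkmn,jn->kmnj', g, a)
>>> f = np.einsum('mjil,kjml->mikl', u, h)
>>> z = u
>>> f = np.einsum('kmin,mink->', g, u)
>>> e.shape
(3,)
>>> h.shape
(19, 3, 19, 5)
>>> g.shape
(5, 19, 3, 5)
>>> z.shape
(19, 3, 5, 5)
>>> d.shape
(23, 3)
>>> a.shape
(5, 5)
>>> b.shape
(23, 19)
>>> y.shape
(23, 5, 19, 5)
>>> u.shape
(19, 3, 5, 5)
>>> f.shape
()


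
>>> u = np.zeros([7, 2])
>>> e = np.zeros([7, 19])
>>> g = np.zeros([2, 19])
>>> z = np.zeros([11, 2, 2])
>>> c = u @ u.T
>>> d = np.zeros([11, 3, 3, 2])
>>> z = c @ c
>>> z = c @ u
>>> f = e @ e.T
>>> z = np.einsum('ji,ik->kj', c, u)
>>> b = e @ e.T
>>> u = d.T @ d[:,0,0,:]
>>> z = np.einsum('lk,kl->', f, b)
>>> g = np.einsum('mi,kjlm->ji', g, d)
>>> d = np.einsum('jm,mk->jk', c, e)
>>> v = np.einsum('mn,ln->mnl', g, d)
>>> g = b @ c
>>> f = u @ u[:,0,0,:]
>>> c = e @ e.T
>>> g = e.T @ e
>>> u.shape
(2, 3, 3, 2)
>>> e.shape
(7, 19)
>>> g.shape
(19, 19)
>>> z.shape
()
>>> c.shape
(7, 7)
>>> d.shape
(7, 19)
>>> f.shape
(2, 3, 3, 2)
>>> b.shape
(7, 7)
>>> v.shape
(3, 19, 7)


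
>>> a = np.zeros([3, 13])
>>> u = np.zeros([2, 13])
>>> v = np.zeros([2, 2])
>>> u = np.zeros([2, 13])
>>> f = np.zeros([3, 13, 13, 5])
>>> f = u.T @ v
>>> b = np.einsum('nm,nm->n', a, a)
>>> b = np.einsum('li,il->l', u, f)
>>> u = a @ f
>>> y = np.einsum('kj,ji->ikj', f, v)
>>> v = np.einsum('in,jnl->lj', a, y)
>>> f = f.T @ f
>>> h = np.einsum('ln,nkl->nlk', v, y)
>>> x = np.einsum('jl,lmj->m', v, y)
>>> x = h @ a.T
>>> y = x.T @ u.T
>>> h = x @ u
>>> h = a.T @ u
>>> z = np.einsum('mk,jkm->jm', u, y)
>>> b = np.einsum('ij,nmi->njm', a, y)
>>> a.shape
(3, 13)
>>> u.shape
(3, 2)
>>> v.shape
(2, 2)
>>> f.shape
(2, 2)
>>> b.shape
(3, 13, 2)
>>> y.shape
(3, 2, 3)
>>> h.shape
(13, 2)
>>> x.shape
(2, 2, 3)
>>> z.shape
(3, 3)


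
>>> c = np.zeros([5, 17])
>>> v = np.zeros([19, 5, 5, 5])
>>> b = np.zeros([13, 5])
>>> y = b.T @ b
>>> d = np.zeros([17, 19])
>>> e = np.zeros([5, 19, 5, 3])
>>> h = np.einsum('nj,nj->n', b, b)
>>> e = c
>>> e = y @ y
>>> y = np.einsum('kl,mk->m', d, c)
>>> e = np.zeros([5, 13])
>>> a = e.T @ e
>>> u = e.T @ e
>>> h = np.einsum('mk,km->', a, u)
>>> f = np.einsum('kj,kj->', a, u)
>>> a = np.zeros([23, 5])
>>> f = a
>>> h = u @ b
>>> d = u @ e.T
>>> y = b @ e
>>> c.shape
(5, 17)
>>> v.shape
(19, 5, 5, 5)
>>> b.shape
(13, 5)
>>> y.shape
(13, 13)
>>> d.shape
(13, 5)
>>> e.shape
(5, 13)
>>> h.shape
(13, 5)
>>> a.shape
(23, 5)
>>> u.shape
(13, 13)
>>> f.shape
(23, 5)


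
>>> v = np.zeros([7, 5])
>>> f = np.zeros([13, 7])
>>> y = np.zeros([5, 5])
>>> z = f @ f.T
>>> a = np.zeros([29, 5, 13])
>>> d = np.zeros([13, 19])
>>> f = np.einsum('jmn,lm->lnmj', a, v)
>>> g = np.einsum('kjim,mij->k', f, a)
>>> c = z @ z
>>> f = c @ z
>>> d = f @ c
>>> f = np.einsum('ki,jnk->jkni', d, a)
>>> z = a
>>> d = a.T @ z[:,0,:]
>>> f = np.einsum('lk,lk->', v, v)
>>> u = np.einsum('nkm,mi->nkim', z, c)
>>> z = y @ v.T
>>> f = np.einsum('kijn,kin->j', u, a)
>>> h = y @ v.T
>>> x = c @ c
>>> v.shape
(7, 5)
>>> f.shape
(13,)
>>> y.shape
(5, 5)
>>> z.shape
(5, 7)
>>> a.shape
(29, 5, 13)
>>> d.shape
(13, 5, 13)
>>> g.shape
(7,)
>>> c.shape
(13, 13)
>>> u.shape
(29, 5, 13, 13)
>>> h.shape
(5, 7)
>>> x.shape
(13, 13)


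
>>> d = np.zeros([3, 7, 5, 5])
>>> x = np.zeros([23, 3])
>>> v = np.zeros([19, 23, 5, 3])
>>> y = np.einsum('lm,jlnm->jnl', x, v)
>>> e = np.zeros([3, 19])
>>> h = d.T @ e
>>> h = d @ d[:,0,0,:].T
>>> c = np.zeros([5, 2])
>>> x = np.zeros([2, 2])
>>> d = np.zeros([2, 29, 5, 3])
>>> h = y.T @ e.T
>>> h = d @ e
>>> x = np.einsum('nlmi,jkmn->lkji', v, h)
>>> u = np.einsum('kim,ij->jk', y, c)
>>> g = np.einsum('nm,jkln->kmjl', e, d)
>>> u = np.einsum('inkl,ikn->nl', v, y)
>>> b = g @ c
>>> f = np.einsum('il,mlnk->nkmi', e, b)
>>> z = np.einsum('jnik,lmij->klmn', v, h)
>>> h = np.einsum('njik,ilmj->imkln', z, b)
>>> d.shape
(2, 29, 5, 3)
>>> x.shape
(23, 29, 2, 3)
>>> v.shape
(19, 23, 5, 3)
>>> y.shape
(19, 5, 23)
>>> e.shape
(3, 19)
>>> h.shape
(29, 2, 23, 19, 3)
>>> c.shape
(5, 2)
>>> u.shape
(23, 3)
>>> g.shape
(29, 19, 2, 5)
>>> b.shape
(29, 19, 2, 2)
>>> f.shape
(2, 2, 29, 3)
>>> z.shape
(3, 2, 29, 23)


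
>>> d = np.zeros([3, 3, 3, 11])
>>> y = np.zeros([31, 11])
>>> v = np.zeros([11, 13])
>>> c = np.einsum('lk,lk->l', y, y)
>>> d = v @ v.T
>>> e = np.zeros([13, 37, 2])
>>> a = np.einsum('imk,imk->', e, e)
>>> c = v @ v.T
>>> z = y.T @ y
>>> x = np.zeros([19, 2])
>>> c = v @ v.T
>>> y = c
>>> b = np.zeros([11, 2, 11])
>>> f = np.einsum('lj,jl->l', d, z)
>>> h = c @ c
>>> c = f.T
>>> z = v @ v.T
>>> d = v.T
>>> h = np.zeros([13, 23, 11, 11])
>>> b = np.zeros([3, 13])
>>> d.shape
(13, 11)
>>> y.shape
(11, 11)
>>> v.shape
(11, 13)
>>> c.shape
(11,)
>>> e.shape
(13, 37, 2)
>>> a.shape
()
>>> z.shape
(11, 11)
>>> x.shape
(19, 2)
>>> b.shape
(3, 13)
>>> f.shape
(11,)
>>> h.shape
(13, 23, 11, 11)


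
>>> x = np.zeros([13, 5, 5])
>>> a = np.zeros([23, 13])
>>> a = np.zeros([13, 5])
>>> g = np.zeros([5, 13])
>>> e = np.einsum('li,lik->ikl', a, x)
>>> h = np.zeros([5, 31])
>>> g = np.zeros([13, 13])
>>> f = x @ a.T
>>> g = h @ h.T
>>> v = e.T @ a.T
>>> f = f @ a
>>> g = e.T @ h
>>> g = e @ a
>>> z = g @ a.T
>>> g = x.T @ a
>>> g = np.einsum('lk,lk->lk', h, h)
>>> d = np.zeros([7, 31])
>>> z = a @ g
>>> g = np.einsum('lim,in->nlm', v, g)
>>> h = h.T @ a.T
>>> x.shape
(13, 5, 5)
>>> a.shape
(13, 5)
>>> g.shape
(31, 13, 13)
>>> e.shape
(5, 5, 13)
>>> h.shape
(31, 13)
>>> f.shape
(13, 5, 5)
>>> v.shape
(13, 5, 13)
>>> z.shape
(13, 31)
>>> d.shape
(7, 31)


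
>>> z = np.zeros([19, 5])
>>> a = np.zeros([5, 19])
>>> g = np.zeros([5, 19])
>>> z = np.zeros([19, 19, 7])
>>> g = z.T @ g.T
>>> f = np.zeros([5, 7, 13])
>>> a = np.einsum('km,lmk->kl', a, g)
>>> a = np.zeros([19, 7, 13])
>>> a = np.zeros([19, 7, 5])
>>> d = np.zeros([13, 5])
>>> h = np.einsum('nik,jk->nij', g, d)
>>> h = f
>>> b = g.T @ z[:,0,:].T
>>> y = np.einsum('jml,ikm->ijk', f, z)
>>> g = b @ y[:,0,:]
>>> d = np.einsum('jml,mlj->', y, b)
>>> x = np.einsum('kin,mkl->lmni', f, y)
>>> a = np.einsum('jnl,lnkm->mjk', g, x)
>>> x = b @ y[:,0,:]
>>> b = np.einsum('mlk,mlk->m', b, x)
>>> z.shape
(19, 19, 7)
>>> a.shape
(7, 5, 13)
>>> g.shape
(5, 19, 19)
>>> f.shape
(5, 7, 13)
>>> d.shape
()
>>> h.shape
(5, 7, 13)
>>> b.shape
(5,)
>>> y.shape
(19, 5, 19)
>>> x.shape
(5, 19, 19)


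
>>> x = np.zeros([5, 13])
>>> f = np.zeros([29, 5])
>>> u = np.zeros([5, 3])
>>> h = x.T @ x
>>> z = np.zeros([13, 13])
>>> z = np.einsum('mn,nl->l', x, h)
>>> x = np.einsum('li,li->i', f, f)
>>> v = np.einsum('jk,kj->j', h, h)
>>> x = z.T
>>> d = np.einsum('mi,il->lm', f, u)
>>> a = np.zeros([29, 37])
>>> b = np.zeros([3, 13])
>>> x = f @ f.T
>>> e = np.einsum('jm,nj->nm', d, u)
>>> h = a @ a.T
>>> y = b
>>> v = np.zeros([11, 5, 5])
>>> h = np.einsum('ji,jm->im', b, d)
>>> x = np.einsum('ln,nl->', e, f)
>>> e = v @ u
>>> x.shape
()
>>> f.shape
(29, 5)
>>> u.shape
(5, 3)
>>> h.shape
(13, 29)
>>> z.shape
(13,)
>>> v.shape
(11, 5, 5)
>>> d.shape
(3, 29)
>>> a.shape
(29, 37)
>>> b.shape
(3, 13)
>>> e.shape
(11, 5, 3)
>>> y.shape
(3, 13)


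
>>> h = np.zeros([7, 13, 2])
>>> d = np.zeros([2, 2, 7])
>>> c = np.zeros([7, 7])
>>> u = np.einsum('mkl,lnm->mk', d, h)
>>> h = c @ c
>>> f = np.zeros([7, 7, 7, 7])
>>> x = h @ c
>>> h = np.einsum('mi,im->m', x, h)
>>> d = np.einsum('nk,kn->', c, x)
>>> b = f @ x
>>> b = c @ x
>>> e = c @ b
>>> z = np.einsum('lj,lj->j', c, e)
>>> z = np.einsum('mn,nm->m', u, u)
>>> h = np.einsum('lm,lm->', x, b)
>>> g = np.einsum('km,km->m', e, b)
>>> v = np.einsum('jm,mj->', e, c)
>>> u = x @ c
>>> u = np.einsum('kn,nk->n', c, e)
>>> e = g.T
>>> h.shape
()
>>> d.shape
()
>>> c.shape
(7, 7)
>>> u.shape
(7,)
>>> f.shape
(7, 7, 7, 7)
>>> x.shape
(7, 7)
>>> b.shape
(7, 7)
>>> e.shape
(7,)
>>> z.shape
(2,)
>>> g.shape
(7,)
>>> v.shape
()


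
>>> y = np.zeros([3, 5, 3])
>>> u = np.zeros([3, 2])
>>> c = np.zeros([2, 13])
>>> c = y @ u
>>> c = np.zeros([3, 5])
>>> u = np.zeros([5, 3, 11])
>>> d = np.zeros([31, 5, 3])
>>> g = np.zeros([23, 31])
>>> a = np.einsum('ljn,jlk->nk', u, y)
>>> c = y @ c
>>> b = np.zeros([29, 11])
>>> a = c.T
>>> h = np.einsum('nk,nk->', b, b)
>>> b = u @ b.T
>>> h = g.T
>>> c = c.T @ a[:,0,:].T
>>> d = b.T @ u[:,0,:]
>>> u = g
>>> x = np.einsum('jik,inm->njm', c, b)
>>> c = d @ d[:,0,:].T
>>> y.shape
(3, 5, 3)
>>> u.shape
(23, 31)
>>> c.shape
(29, 3, 29)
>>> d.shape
(29, 3, 11)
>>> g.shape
(23, 31)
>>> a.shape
(5, 5, 3)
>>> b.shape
(5, 3, 29)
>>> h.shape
(31, 23)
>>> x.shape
(3, 5, 29)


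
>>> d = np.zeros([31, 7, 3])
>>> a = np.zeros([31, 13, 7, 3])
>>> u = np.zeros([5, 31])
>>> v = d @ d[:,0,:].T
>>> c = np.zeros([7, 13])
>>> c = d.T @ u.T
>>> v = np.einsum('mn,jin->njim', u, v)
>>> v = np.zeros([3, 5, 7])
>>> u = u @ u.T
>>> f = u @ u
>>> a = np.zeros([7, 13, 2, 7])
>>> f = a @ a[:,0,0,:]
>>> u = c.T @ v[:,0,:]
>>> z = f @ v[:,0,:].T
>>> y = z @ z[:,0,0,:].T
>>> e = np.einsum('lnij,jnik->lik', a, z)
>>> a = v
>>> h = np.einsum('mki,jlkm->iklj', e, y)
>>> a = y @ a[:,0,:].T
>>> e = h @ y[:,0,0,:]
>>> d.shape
(31, 7, 3)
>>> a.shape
(7, 13, 2, 3)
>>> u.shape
(5, 7, 7)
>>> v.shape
(3, 5, 7)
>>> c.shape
(3, 7, 5)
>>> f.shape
(7, 13, 2, 7)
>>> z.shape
(7, 13, 2, 3)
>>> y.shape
(7, 13, 2, 7)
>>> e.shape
(3, 2, 13, 7)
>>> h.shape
(3, 2, 13, 7)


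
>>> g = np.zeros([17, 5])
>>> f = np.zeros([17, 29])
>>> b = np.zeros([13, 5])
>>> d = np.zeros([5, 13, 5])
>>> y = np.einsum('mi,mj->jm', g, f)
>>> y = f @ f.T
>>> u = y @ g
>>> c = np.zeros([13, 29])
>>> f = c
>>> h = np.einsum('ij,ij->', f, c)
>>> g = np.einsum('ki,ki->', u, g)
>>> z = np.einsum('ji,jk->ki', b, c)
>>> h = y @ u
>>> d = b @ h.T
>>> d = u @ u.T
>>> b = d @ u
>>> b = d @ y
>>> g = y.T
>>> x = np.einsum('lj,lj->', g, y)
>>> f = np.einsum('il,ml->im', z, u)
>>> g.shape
(17, 17)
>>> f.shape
(29, 17)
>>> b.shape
(17, 17)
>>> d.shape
(17, 17)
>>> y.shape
(17, 17)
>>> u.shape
(17, 5)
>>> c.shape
(13, 29)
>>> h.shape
(17, 5)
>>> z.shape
(29, 5)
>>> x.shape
()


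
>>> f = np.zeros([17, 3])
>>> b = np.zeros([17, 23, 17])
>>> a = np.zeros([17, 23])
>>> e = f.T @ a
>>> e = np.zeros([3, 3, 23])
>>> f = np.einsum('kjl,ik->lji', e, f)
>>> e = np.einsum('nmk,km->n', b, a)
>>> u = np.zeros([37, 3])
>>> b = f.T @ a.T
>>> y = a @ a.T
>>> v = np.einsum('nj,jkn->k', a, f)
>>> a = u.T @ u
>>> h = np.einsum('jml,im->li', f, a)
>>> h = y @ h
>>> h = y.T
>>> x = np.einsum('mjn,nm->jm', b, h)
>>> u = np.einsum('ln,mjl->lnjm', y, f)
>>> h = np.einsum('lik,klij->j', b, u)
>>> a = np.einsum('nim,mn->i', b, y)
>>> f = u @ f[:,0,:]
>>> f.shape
(17, 17, 3, 17)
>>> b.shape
(17, 3, 17)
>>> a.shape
(3,)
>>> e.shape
(17,)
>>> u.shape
(17, 17, 3, 23)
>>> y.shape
(17, 17)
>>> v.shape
(3,)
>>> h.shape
(23,)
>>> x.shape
(3, 17)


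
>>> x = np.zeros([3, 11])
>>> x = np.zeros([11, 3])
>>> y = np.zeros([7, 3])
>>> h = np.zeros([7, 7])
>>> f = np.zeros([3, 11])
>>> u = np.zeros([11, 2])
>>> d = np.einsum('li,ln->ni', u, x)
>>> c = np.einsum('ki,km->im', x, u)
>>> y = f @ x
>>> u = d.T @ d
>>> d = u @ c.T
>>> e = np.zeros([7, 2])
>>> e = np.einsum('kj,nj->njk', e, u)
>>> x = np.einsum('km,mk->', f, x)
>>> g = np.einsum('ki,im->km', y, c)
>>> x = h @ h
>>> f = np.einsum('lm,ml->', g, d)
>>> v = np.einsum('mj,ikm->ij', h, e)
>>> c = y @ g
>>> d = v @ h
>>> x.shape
(7, 7)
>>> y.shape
(3, 3)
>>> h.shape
(7, 7)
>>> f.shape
()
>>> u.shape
(2, 2)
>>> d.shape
(2, 7)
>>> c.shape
(3, 2)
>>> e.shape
(2, 2, 7)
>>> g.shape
(3, 2)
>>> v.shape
(2, 7)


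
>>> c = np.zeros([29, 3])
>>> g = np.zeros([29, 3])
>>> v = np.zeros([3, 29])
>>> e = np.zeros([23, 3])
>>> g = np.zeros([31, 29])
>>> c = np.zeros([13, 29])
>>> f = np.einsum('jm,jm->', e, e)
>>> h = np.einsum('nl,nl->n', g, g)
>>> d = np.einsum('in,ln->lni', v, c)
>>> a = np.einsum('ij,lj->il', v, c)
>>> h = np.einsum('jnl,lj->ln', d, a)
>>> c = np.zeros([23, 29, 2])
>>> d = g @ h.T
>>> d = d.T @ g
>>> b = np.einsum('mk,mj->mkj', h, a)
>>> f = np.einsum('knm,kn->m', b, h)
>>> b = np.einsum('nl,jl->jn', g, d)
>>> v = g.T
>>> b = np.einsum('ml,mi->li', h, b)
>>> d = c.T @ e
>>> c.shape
(23, 29, 2)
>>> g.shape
(31, 29)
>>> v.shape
(29, 31)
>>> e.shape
(23, 3)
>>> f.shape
(13,)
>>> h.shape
(3, 29)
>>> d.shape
(2, 29, 3)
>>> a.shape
(3, 13)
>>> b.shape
(29, 31)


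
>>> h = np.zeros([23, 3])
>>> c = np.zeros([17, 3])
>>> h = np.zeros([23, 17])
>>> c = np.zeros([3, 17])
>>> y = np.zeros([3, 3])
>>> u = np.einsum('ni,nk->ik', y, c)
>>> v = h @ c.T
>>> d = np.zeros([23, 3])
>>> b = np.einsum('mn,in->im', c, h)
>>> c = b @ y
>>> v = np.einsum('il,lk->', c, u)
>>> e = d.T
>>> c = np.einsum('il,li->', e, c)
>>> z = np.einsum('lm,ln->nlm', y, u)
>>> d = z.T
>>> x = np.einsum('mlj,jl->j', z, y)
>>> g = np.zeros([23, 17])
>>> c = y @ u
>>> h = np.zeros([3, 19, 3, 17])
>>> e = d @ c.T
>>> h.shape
(3, 19, 3, 17)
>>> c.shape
(3, 17)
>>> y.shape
(3, 3)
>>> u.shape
(3, 17)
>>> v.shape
()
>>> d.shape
(3, 3, 17)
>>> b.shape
(23, 3)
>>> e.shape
(3, 3, 3)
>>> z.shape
(17, 3, 3)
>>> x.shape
(3,)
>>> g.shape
(23, 17)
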